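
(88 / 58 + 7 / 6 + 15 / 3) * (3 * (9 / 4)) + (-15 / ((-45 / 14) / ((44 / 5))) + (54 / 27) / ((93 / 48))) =10136977 / 107880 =93.97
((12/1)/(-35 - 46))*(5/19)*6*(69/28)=-230/399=-0.58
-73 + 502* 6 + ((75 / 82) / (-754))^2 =11234919961001 / 3822701584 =2939.00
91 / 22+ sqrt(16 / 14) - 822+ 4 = -17905 / 22+ 2*sqrt(14) / 7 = -812.79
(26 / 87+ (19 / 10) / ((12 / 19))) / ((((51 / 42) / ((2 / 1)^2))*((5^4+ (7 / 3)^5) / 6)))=1151577 / 12229445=0.09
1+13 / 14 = 1.93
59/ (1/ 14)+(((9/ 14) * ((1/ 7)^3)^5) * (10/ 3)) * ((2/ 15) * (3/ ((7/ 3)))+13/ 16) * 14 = 219603205203925061/ 265863444556808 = 826.00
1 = 1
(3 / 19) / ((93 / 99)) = 99 / 589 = 0.17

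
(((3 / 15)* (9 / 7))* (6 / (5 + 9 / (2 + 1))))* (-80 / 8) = -27 / 14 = -1.93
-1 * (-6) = 6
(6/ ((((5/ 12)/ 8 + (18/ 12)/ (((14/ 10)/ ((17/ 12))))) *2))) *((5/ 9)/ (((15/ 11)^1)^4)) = 3279584/ 10681875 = 0.31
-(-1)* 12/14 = 6/7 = 0.86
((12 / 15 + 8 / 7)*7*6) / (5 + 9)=204 / 35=5.83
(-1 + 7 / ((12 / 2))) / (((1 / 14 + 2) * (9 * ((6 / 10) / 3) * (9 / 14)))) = 490 / 7047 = 0.07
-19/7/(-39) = 19/273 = 0.07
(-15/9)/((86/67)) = -335/258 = -1.30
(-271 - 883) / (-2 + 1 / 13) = 15002 / 25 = 600.08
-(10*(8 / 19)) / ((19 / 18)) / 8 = -0.50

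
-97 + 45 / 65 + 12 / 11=-13616 / 143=-95.22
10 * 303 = 3030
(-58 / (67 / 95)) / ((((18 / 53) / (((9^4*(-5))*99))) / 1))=52690242825 / 67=786421534.70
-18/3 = -6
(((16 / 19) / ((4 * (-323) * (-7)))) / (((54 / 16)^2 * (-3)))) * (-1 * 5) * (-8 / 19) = -10240 / 1785075327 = -0.00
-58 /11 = -5.27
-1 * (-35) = 35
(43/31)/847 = 0.00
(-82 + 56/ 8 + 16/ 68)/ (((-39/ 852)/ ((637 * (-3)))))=-53061708/ 17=-3121276.94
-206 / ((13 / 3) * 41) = -618 / 533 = -1.16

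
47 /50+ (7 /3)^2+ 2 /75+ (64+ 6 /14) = 44629 /630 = 70.84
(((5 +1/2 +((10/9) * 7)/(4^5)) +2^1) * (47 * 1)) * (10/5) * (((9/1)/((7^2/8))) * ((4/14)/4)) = 1625965/21952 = 74.07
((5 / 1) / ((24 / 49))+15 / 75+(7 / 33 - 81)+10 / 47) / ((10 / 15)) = -4353147 / 41360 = -105.25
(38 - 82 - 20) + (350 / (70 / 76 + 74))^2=-341856176 / 8105409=-42.18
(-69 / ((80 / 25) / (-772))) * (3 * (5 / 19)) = 998775 / 76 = 13141.78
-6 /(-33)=2 /11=0.18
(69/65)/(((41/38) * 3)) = 874/2665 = 0.33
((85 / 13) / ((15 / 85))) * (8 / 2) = 5780 / 39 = 148.21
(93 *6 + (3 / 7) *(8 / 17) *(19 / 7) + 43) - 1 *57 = 453608 / 833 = 544.55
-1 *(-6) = 6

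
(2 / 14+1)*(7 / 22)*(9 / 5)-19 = -1009 / 55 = -18.35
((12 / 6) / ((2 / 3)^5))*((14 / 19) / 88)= 1701 / 13376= 0.13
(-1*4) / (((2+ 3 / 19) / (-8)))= 608 / 41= 14.83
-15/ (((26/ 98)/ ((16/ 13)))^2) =-9219840/ 28561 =-322.81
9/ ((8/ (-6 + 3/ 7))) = -351/ 56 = -6.27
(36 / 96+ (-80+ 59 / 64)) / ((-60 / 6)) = 5037 / 640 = 7.87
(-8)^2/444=0.14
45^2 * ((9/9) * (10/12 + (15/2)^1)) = 16875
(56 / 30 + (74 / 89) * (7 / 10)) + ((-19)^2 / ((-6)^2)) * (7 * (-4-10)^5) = -151197779033 / 4005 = -37752254.44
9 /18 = 1 /2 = 0.50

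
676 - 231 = 445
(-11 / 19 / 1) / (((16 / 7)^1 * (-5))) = 77 / 1520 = 0.05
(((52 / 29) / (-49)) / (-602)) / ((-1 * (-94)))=13 / 20102887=0.00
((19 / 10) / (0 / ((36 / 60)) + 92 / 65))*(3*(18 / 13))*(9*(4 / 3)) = 1539 / 23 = 66.91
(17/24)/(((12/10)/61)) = 5185/144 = 36.01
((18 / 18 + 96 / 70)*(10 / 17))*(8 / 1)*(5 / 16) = 415 / 119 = 3.49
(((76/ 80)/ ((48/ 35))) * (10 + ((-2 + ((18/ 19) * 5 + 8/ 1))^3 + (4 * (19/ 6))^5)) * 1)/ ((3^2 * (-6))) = -1909437855619/ 454756032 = -4198.82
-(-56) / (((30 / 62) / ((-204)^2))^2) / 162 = 575330065408 / 225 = 2557022512.92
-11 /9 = -1.22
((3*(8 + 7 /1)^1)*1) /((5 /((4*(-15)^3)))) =-121500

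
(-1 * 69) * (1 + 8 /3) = -253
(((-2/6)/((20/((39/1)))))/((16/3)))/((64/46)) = -897/10240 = -0.09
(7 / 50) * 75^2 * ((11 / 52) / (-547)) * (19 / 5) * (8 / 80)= -13167 / 113776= -0.12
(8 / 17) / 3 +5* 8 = 2048 / 51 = 40.16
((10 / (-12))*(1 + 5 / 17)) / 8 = -55 / 408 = -0.13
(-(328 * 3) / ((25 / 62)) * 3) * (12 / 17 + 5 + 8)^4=-539425815435504 / 2088025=-258342603.87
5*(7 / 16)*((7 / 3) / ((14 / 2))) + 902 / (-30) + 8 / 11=-25177 / 880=-28.61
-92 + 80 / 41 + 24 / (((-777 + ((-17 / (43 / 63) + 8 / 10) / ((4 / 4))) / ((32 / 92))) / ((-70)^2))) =-13667408108 / 59681609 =-229.01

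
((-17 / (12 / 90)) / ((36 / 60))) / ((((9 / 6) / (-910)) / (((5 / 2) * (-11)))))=-10635625 / 3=-3545208.33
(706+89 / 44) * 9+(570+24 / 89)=27186729 / 3916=6942.47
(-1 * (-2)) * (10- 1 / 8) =79 / 4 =19.75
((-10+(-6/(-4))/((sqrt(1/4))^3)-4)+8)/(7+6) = 6/13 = 0.46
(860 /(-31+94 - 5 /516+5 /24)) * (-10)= -8875200 /65221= -136.08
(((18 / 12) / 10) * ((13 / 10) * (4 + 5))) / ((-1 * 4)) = -0.44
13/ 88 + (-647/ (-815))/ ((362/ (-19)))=1376803/ 12981320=0.11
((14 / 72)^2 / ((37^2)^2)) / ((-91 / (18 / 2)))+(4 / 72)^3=48727619 / 284182780752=0.00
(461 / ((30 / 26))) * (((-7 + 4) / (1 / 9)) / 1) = -53937 / 5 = -10787.40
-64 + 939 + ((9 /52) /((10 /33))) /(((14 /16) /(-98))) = 52717 /65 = 811.03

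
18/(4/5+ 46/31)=465/59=7.88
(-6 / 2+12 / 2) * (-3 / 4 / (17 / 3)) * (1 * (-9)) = 243 / 68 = 3.57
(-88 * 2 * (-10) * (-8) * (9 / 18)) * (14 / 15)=-19712 / 3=-6570.67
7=7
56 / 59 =0.95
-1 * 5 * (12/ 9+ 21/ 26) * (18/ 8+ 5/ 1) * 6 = -24215/ 52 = -465.67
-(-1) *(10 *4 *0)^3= 0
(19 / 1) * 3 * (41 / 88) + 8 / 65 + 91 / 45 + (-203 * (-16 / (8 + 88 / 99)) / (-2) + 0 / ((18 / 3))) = -7927811 / 51480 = -154.00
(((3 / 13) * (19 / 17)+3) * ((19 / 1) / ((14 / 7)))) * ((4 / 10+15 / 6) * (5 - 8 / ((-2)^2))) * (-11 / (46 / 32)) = -10473408 / 5083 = -2060.48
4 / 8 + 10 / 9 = 29 / 18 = 1.61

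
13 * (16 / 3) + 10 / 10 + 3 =220 / 3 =73.33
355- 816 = -461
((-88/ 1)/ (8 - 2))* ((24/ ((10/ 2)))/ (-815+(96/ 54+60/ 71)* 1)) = 224928/ 2595545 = 0.09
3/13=0.23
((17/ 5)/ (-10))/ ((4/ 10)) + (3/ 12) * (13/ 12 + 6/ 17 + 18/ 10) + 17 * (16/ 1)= 1109593/ 4080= 271.96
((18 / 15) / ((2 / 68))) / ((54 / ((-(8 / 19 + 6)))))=-4148 / 855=-4.85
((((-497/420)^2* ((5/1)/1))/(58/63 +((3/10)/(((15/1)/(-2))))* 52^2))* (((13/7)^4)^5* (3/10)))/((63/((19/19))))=-74.05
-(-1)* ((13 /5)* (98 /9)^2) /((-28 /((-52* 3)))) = 231868 /135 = 1717.54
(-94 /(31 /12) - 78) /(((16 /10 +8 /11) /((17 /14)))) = -1657755 /27776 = -59.68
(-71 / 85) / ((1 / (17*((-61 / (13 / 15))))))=12993 / 13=999.46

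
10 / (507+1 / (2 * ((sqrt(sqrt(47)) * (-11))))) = 10 / (507-47^(3 / 4) / 1034) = 0.02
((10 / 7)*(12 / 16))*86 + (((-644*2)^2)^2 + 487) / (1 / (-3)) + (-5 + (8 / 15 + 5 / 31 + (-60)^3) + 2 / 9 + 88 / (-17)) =-1370584724691509314 / 166005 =-8256285802786.12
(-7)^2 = 49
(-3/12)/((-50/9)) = 9/200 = 0.04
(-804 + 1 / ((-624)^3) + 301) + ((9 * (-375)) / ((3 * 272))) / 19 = -39492278182979 / 78479511552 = -503.22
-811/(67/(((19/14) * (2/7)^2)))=-30818/22981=-1.34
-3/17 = -0.18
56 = 56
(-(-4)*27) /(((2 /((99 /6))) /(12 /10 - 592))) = -2632014 /5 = -526402.80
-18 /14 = -9 /7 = -1.29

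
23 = 23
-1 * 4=-4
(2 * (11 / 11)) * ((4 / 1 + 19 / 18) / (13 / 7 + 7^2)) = 637 / 3204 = 0.20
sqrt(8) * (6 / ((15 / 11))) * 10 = 88 * sqrt(2) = 124.45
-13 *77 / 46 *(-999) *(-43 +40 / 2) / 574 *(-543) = 77571351 / 164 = 472996.04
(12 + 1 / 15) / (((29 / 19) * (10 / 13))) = 44707 / 4350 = 10.28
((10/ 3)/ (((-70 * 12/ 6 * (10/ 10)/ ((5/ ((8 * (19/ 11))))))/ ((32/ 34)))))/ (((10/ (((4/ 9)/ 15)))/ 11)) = -242/ 915705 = -0.00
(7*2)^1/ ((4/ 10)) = 35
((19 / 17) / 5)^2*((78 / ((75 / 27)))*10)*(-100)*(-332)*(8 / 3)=1794903552 / 1445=1242147.79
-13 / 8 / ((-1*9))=13 / 72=0.18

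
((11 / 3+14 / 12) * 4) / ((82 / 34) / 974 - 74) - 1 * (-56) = 55.74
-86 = -86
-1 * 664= -664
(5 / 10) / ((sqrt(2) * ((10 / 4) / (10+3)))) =13 * sqrt(2) / 10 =1.84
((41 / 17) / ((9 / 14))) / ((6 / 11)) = 3157 / 459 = 6.88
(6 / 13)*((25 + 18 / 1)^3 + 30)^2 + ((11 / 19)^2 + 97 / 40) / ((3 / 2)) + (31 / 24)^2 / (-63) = 2486164735472314279 / 851497920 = 2919754325.97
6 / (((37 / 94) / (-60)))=-33840 / 37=-914.59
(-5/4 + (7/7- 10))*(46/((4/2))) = -943/4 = -235.75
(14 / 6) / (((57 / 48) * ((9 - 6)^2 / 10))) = 1120 / 513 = 2.18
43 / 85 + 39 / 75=436 / 425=1.03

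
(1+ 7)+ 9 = 17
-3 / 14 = -0.21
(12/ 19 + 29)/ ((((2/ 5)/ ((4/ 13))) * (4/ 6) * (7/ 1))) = 8445/ 1729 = 4.88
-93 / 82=-1.13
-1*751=-751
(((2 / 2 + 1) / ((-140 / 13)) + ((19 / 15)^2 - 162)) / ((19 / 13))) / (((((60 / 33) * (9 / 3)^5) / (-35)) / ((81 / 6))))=72333833 / 615600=117.50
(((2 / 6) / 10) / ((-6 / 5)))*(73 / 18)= -73 / 648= -0.11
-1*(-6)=6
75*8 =600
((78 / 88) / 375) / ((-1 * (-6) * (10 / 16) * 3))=0.00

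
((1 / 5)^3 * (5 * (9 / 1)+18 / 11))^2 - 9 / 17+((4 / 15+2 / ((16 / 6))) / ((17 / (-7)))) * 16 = -683462756 / 96421875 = -7.09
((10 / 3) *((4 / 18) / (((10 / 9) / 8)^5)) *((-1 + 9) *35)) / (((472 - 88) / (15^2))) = 11757312 / 5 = 2351462.40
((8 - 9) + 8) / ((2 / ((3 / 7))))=3 / 2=1.50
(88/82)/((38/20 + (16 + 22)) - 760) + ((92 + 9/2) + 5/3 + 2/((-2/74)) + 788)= 1438706753/1771446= 812.17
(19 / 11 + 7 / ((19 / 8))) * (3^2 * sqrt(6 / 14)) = 8793 * sqrt(21) / 1463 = 27.54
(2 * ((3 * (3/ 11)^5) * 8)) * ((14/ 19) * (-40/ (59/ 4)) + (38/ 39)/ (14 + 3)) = -0.14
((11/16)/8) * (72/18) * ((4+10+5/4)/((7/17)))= 11407/896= 12.73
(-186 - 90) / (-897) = 4 / 13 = 0.31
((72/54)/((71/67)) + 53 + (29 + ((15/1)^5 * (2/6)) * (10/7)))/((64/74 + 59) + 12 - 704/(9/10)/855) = 10236081044628/2007932185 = 5097.82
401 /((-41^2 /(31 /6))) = -1.23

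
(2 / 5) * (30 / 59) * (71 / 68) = 213 / 1003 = 0.21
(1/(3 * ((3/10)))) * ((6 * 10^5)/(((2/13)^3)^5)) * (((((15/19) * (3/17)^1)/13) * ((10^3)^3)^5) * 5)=18023878718716227722167968750000000000000000000000000000000000000/323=55801482101288630718786280000000000000000000000000000000000000.00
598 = 598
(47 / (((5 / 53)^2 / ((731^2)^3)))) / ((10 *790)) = 20144377847291693913263 / 197500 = 101996849859704779.31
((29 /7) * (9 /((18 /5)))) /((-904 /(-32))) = 290 /791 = 0.37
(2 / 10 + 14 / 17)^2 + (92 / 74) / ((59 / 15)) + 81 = 1299054552 / 15772175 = 82.36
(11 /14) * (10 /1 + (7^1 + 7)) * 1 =132 /7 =18.86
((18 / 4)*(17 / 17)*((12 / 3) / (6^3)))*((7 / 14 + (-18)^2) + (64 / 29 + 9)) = 19471 / 696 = 27.98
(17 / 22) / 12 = 17 / 264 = 0.06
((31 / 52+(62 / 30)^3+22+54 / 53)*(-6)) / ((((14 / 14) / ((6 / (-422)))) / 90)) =249.08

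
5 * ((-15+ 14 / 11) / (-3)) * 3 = 755 / 11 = 68.64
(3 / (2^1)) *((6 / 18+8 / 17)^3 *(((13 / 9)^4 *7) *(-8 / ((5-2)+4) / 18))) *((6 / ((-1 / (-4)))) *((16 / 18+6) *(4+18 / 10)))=-56628446727008 / 39164544495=-1445.91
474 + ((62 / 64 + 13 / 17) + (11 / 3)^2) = 2395015 / 4896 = 489.18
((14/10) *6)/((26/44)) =924/65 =14.22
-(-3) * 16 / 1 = 48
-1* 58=-58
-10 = -10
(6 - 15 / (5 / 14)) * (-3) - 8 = 100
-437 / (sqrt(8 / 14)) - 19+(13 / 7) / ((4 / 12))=-437 * sqrt(7) / 2 - 94 / 7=-591.53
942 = 942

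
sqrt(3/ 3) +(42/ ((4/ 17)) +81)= 521/ 2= 260.50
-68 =-68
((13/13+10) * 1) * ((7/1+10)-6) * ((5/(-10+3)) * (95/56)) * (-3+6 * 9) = -2931225/392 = -7477.61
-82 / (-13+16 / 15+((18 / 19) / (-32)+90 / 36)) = 373920 / 43151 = 8.67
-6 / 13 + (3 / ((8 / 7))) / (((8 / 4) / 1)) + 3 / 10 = 1197 / 1040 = 1.15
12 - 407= -395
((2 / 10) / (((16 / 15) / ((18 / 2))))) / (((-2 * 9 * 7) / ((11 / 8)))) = -33 / 1792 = -0.02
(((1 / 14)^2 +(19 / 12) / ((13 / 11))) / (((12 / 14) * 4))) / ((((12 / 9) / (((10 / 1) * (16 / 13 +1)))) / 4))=26.25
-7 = -7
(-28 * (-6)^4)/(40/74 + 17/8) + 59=-3564899/263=-13554.75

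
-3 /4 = -0.75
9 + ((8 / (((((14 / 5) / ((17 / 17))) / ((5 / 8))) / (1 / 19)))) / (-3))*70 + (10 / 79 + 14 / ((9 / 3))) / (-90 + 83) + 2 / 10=996421 / 157605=6.32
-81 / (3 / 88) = -2376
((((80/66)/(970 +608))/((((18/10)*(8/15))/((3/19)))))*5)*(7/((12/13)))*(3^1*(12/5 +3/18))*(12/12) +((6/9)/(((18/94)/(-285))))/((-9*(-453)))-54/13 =-166293544549/38137823568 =-4.36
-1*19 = -19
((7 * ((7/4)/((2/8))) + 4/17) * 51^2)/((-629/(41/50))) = -308853/1850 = -166.95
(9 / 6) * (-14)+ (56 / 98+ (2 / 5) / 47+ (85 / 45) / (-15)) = -182510 / 8883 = -20.55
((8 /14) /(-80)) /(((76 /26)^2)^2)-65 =-18974766161 /291919040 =-65.00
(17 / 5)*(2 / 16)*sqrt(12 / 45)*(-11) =-187*sqrt(15) / 300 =-2.41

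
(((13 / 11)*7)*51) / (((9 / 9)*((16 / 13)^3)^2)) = 22401220569 / 184549376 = 121.38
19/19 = 1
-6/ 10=-3/ 5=-0.60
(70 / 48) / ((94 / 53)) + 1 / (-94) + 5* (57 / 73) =776623 / 164688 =4.72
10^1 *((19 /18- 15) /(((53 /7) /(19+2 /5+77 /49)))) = -184234 /477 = -386.23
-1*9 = -9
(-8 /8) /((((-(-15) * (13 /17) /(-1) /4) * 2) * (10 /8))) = 136 /975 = 0.14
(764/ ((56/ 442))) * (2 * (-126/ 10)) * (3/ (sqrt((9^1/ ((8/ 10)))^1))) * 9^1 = -13676364 * sqrt(5)/ 25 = -1223251.18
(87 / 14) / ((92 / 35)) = 435 / 184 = 2.36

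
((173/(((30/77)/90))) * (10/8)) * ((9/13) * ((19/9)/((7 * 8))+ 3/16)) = 6479715/832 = 7788.12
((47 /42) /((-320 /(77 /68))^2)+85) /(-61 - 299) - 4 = -4332503079809 /1022754816000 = -4.24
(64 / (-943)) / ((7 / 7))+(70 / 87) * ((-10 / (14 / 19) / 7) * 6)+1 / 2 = -3417955 / 382858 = -8.93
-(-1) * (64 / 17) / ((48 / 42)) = 56 / 17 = 3.29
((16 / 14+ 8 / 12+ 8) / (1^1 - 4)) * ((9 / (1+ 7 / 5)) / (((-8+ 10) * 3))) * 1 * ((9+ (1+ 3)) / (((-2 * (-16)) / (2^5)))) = -26.57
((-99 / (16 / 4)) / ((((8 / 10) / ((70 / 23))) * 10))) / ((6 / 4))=-1155 / 184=-6.28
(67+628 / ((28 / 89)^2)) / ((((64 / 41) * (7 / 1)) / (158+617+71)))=21795451047 / 43904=496434.29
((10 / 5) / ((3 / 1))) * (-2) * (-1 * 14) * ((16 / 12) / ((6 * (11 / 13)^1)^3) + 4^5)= 6182375500 / 323433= 19114.86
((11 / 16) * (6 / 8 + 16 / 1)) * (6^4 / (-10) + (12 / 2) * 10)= -801.49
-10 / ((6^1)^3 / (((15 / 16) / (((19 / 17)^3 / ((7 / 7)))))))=-122825 / 3950784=-0.03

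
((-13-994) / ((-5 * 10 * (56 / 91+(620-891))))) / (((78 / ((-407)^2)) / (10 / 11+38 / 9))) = -2739517 / 3375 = -811.71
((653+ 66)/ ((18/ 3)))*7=5033/ 6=838.83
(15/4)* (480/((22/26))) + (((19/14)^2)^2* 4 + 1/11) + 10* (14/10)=227655751/105644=2154.93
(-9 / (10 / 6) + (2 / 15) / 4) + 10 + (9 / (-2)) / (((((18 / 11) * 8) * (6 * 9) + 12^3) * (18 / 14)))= 1240607 / 267840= 4.63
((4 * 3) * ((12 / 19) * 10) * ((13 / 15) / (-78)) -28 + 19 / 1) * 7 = -1309 / 19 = -68.89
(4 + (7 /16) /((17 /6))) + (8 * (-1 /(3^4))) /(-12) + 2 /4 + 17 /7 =1640453 /231336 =7.09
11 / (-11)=-1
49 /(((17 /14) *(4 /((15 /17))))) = 5145 /578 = 8.90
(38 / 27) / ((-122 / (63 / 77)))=-19 / 2013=-0.01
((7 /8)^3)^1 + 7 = 3927 /512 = 7.67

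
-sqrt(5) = -2.24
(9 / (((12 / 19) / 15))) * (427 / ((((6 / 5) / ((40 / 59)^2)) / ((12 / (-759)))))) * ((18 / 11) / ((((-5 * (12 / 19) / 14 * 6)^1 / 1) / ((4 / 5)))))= 5179339200 / 9687623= 534.63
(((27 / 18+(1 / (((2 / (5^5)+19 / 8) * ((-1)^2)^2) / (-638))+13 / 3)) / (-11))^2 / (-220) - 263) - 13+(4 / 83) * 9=-1734246756437005687 / 6234726487947408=-278.16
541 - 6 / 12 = 1081 / 2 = 540.50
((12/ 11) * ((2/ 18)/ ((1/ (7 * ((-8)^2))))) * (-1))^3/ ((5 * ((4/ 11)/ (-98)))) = 140987334656/ 16335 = 8630996.92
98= 98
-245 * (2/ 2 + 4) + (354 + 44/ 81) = -70507/ 81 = -870.46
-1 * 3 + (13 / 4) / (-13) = -13 / 4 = -3.25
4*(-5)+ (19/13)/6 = -1541/78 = -19.76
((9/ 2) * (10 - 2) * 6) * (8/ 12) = 144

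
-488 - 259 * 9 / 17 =-10627 / 17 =-625.12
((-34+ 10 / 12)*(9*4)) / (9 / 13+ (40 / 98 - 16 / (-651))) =-70733754 / 66649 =-1061.29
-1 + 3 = 2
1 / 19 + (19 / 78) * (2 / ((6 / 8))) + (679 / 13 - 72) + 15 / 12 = -158429 / 8892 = -17.82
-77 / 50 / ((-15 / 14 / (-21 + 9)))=-17.25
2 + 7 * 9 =65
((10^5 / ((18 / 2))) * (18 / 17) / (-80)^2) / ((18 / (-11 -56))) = -6.84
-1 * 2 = -2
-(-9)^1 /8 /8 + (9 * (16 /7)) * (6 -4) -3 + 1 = 17599 /448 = 39.28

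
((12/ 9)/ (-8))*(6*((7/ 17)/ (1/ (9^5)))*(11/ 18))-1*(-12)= -504789/ 34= -14846.74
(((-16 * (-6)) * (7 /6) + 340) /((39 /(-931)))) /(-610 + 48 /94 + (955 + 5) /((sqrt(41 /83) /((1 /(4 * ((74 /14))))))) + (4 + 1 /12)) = 2773550481085440 * sqrt(3403) /84102438683917277 + 1516209156507396176 /84102438683917277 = 19.95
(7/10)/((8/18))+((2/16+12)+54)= 677/10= 67.70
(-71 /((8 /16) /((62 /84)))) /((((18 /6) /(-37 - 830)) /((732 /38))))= 77602858 /133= 583480.14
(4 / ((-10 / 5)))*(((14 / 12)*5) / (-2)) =35 / 6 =5.83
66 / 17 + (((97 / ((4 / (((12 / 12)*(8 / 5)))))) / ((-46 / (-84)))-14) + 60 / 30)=122646 / 1955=62.73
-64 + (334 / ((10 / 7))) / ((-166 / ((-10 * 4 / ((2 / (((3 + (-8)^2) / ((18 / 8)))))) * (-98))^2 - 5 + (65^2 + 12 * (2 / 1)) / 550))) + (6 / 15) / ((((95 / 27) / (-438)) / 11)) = -3370641690158579729 / 702553500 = -4797701086.34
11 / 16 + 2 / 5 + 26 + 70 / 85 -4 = 23.91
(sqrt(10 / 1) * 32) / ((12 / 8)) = 64 * sqrt(10) / 3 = 67.46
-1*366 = -366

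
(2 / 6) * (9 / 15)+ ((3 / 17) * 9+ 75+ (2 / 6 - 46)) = 7936 / 255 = 31.12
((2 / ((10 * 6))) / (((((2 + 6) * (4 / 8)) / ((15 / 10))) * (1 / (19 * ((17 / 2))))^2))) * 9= 938961 / 320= 2934.25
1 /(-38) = -1 /38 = -0.03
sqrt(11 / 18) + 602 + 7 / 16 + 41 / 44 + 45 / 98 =sqrt(22) / 6 + 5207417 / 8624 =604.61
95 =95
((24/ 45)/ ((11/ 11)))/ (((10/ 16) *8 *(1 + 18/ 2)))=4/ 375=0.01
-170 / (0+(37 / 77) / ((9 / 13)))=-117810 / 481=-244.93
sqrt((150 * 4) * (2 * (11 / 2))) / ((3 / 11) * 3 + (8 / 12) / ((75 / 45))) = 550 * sqrt(66) / 67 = 66.69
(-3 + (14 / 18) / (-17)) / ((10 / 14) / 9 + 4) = -3262 / 4369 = -0.75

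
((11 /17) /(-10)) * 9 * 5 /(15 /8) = -132 /85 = -1.55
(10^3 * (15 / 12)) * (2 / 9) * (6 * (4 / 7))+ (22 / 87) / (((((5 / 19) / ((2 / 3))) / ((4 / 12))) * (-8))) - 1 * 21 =51047527 / 54810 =931.35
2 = 2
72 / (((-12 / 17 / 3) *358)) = -153 / 179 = -0.85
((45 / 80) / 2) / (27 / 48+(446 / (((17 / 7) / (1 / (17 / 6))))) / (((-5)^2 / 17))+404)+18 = 109830357 / 6101474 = 18.00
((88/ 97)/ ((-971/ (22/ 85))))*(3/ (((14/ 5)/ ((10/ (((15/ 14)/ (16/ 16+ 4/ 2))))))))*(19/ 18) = -36784/ 4803537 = -0.01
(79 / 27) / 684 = 79 / 18468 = 0.00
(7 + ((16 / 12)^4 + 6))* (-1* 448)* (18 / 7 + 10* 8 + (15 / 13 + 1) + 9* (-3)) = -146691776 / 351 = -417925.29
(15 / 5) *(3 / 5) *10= 18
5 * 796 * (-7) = -27860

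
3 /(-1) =-3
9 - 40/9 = 41/9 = 4.56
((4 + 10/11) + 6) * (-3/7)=-4.68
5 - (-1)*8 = 13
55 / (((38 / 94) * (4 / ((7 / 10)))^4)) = 1241317 / 9728000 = 0.13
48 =48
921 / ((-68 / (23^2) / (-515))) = 3689891.69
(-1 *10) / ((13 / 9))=-90 / 13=-6.92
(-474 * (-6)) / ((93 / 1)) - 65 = -1067 / 31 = -34.42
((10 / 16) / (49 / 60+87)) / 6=25 / 21076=0.00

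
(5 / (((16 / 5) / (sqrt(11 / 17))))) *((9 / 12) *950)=35625 *sqrt(187) / 544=895.52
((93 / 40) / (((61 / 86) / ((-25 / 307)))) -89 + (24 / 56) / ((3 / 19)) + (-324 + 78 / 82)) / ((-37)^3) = 8805855497 / 1088968383188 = 0.01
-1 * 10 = -10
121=121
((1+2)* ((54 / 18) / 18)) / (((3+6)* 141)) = 1 / 2538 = 0.00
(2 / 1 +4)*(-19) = -114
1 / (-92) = -1 / 92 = -0.01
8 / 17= 0.47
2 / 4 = 1 / 2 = 0.50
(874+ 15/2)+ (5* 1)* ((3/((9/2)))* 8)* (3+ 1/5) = 5801/6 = 966.83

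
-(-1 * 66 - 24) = 90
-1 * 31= -31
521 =521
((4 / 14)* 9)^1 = 18 / 7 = 2.57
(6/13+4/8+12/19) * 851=669737/494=1355.74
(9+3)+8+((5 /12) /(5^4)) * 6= 5001 /250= 20.00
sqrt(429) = 20.71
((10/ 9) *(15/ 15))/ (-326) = -5/ 1467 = -0.00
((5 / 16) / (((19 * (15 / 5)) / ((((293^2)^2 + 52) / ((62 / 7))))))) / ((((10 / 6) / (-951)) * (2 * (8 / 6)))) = -147187285585263 / 150784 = -976146577.79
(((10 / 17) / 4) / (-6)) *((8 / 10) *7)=-0.14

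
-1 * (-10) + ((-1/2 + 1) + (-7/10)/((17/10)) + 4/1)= 479/34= 14.09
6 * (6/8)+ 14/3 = 55/6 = 9.17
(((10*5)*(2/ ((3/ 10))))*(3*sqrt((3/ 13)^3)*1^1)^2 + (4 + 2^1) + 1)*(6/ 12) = 96379/ 4394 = 21.93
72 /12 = 6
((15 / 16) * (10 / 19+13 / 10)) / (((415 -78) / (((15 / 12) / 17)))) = 5205 / 13932928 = 0.00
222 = 222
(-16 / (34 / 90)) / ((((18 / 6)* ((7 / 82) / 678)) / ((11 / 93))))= -48924480 / 3689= -13262.26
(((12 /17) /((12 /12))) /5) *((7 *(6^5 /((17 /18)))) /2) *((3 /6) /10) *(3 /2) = 2204496 /7225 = 305.12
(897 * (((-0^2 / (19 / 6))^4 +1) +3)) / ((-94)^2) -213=-469620 / 2209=-212.59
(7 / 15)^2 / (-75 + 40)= -7 / 1125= -0.01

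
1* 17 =17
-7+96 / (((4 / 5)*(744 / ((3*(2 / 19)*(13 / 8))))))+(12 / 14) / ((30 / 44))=-466731 / 82460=-5.66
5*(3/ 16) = 15/ 16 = 0.94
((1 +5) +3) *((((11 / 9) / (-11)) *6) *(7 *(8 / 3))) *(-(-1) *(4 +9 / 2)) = -952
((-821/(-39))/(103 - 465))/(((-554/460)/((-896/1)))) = -84595840/1955343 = -43.26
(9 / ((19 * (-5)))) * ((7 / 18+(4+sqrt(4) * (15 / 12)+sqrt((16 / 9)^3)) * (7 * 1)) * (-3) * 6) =10122 / 95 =106.55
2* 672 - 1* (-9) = 1353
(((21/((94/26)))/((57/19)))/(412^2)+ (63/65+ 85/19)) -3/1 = 24069641841/9852790480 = 2.44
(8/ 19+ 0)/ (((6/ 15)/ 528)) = 10560/ 19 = 555.79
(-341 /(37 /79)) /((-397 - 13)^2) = -26939 /6219700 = -0.00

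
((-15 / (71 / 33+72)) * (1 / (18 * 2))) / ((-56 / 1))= 0.00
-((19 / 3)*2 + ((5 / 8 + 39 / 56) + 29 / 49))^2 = -73496329 / 345744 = -212.57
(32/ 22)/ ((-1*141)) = -16/ 1551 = -0.01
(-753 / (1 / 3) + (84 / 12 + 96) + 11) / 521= -2145 / 521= -4.12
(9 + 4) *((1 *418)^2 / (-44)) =-51623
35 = 35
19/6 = 3.17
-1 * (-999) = 999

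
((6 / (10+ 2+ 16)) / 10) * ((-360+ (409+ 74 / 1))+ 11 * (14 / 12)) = 163 / 56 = 2.91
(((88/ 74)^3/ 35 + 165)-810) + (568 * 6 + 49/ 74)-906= 6586901673/ 3545710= 1857.71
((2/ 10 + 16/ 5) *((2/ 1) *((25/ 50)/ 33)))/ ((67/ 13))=221/ 11055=0.02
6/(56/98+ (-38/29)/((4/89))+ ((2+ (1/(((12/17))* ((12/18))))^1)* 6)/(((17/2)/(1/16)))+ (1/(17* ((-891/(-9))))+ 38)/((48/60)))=65596608/208804763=0.31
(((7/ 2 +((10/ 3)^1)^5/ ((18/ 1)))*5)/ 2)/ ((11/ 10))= 2882725/ 48114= 59.91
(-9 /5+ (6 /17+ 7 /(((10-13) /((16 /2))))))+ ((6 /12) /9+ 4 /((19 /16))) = -485171 /29070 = -16.69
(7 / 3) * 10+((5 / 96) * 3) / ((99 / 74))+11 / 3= 42953 / 1584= 27.12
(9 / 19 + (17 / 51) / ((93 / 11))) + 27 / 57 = 5231 / 5301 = 0.99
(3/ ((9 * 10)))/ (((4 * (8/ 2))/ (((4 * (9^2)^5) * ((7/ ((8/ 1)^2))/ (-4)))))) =-8135830269/ 10240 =-794514.67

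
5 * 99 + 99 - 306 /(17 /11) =396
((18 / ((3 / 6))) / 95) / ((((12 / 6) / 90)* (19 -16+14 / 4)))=648 / 247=2.62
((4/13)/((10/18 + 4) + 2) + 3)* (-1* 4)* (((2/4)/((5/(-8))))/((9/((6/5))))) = 1.30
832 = 832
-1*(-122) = 122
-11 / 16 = -0.69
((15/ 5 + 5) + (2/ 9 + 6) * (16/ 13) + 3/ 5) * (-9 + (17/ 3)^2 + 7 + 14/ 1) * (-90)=-7551734/ 117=-64544.74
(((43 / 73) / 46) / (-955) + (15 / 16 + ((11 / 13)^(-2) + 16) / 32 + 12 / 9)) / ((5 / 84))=366948243487 / 7760673800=47.28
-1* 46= -46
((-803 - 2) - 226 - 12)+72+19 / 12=-11633 / 12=-969.42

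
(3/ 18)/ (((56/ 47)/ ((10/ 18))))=235/ 3024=0.08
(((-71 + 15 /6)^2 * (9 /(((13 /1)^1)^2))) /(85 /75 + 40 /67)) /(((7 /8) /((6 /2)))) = 495.13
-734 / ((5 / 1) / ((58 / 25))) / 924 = -10643 / 28875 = -0.37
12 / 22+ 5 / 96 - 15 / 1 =-15209 / 1056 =-14.40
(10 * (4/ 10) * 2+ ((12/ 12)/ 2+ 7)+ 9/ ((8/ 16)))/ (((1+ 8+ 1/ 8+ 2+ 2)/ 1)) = 268/ 105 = 2.55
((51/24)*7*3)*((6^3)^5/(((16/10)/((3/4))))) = 9835314814080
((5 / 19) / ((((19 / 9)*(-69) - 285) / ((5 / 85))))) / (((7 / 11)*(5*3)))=-11 / 2921212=-0.00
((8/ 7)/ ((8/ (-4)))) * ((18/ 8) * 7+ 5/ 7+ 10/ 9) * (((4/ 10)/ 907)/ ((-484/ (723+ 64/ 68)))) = 54507703/ 8227732590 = 0.01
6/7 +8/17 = 158/119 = 1.33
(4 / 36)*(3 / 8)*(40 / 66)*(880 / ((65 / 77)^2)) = 47432 / 1521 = 31.18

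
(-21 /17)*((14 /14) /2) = -21 /34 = -0.62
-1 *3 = -3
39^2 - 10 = 1511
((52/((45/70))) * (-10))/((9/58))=-422240/81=-5212.84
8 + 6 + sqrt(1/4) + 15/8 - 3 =107/8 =13.38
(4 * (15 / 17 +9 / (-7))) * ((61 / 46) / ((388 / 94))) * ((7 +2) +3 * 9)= -4954176 / 265489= -18.66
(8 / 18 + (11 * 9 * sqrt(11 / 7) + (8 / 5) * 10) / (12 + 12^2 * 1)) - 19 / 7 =-1775 / 819 + 33 * sqrt(77) / 364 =-1.37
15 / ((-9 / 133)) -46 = -803 / 3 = -267.67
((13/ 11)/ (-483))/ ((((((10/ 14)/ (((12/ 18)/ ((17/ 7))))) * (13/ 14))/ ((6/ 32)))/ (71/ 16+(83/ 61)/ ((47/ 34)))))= -4062247/ 3945909440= -0.00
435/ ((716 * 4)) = 0.15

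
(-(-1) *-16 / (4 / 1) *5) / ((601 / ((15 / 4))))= -75 / 601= -0.12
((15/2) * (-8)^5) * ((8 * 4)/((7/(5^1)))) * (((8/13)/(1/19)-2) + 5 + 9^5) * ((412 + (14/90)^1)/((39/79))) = -2949202751950684160/10647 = -276998473931688.19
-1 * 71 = -71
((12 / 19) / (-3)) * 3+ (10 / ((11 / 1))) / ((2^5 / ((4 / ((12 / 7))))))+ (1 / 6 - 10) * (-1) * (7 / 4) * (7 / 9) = 12.82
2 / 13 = 0.15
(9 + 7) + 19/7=131/7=18.71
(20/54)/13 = 10/351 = 0.03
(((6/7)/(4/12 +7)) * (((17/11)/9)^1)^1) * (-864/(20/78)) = -286416/4235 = -67.63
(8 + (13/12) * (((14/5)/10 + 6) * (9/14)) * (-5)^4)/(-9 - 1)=-153523/560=-274.15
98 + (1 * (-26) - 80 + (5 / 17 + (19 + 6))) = 294 / 17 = 17.29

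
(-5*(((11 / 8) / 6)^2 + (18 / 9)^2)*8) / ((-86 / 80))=150.79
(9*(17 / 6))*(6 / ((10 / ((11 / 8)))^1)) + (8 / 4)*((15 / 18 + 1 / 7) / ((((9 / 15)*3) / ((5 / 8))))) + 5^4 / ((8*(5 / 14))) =3635837 / 15120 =240.47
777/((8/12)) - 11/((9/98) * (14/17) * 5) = 102277/90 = 1136.41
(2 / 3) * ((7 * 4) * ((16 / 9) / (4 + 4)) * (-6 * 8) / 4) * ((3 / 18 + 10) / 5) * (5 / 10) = -6832 / 135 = -50.61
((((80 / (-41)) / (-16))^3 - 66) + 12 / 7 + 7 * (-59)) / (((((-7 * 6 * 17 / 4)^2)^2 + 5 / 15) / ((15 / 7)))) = -165790213920 / 164566627636586651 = -0.00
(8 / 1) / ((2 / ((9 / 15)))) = 12 / 5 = 2.40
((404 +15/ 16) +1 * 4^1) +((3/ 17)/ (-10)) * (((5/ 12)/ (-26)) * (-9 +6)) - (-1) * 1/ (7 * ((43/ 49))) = 3887672/ 9503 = 409.10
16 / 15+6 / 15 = 22 / 15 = 1.47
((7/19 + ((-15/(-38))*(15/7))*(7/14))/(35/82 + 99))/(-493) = -17261/1069168114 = -0.00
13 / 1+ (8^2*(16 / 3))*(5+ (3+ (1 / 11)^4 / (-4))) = 120509815 / 43923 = 2743.66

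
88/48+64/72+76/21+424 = 54223/126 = 430.34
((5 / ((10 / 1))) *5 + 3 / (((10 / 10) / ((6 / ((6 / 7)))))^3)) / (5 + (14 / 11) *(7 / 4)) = 22693 / 159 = 142.72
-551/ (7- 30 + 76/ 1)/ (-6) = 551/ 318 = 1.73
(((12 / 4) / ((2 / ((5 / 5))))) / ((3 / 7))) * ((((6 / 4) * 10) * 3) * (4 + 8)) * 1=1890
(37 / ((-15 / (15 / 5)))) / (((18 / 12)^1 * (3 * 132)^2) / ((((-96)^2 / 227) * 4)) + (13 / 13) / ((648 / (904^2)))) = -1534464 / 561860765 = -0.00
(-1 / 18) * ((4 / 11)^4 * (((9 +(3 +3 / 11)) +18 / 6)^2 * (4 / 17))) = -1605632 / 30116537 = -0.05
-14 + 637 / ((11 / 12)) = 7490 / 11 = 680.91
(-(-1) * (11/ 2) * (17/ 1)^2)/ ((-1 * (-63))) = 3179/ 126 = 25.23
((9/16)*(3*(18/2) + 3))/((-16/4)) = -4.22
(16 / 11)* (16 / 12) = 64 / 33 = 1.94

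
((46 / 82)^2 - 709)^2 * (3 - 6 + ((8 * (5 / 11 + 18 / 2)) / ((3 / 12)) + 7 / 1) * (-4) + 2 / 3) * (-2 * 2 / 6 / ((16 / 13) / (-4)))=-3814489805555000 / 2825761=-1349898241.77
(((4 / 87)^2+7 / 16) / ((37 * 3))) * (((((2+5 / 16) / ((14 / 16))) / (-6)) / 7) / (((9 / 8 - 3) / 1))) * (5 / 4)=53239 / 320441184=0.00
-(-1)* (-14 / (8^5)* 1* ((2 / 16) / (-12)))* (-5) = -0.00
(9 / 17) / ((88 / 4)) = 9 / 374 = 0.02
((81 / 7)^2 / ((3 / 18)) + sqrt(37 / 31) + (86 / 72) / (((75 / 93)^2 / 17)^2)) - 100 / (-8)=sqrt(1147) / 31 + 1124550834133 / 689062500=1633.09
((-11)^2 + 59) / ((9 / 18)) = 360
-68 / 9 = -7.56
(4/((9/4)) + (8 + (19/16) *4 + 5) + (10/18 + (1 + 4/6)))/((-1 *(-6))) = 29/8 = 3.62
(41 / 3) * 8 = 328 / 3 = 109.33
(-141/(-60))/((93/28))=329/465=0.71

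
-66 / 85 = -0.78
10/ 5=2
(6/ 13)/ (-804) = -1/ 1742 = -0.00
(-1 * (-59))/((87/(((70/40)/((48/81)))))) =3717/1856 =2.00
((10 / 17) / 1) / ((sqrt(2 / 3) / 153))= 110.23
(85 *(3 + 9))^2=1040400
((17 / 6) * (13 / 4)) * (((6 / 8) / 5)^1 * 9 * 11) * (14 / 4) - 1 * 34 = 142273 / 320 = 444.60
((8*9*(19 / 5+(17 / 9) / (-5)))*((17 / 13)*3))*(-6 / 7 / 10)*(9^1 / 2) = -121176 / 325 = -372.85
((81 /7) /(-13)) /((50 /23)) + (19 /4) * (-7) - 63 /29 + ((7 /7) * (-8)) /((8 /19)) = -14470129 /263900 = -54.83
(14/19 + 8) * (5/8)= 415/76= 5.46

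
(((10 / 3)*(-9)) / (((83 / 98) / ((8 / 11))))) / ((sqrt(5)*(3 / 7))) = -10976*sqrt(5) / 913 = -26.88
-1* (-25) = 25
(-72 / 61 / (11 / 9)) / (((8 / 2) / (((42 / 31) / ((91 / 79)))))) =-76788 / 270413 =-0.28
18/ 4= 9/ 2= 4.50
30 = 30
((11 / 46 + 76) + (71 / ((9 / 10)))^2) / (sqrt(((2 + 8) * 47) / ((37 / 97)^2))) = 868488679 * sqrt(470) / 169868340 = 110.84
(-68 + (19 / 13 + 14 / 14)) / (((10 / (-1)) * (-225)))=-142 / 4875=-0.03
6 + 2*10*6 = 126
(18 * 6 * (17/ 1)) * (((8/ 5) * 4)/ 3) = 19584/ 5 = 3916.80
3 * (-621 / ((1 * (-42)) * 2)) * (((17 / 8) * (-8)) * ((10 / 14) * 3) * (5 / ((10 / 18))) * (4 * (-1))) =29085.61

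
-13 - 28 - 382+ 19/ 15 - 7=-6431/ 15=-428.73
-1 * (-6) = 6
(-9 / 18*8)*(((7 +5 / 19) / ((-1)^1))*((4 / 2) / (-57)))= -368 / 361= -1.02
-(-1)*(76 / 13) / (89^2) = 76 / 102973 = 0.00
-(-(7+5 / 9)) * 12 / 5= 272 / 15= 18.13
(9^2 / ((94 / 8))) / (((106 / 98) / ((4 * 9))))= 571536 / 2491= 229.44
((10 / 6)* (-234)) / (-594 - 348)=65 / 157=0.41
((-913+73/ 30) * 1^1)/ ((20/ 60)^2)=-81951/ 10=-8195.10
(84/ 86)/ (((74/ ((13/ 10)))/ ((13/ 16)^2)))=46137/ 4072960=0.01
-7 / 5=-1.40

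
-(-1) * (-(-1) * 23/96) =0.24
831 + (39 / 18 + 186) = 6115 / 6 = 1019.17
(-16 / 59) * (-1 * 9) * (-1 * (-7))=17.08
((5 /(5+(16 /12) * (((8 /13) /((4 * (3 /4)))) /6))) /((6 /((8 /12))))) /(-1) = -195 /1771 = -0.11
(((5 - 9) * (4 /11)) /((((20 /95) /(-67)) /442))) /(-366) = -1125332 /2013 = -559.03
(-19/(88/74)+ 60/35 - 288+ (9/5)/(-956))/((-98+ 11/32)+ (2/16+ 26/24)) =2670038592/851966885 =3.13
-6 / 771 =-0.01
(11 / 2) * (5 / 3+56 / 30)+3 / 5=20.03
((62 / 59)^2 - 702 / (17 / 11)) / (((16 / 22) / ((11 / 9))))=-1622303507 / 2130372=-761.51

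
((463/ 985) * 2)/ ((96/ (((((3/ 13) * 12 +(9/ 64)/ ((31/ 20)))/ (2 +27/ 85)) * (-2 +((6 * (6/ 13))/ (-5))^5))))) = -57601152855456381/ 2322813017964400000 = -0.02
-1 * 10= -10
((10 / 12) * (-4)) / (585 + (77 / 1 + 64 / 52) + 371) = -26 / 8067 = -0.00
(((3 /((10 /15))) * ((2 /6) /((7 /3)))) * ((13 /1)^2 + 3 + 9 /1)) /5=1629 /70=23.27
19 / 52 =0.37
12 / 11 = 1.09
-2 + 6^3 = 214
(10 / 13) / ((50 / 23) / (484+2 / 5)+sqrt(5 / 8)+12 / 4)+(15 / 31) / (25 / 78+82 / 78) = 1411642158816350 / 2248550875292163-15515792180*sqrt(10) / 677886908439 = 0.56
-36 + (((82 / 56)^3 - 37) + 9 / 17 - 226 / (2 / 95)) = -4032003447 / 373184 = -10804.33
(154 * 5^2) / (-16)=-1925 / 8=-240.62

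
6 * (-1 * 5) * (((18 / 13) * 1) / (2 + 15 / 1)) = -540 / 221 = -2.44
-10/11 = -0.91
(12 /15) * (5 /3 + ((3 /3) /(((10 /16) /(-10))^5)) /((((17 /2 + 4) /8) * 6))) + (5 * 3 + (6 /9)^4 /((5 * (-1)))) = -905804689 /10125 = -89462.19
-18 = -18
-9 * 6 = -54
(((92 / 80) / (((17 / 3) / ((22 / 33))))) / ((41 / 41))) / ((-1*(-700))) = 23 / 119000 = 0.00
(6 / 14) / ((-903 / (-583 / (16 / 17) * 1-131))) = 12007 / 33712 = 0.36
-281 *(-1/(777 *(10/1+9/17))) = 4777/139083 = 0.03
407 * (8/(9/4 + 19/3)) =39072/103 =379.34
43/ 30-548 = -16397/ 30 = -546.57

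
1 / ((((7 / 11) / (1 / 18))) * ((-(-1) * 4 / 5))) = 55 / 504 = 0.11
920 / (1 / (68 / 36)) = 15640 / 9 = 1737.78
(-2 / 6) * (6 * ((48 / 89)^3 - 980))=1381518056 / 704969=1959.69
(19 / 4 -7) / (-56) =9 / 224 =0.04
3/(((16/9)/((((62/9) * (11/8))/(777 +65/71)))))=72633/3534848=0.02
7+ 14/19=147/19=7.74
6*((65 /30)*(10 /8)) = 65 /4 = 16.25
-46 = -46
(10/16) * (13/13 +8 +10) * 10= 475/4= 118.75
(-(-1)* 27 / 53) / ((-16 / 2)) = -27 / 424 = -0.06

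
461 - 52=409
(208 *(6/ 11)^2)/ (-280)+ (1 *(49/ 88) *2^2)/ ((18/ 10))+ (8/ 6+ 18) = 1551257/ 76230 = 20.35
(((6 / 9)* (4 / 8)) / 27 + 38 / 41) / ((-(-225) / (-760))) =-3.17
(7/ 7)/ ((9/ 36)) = 4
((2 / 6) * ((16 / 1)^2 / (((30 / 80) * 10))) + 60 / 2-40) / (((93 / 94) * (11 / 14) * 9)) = 1.82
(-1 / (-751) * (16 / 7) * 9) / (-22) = -72 / 57827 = -0.00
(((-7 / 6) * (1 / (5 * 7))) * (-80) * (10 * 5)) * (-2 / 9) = -800 / 27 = -29.63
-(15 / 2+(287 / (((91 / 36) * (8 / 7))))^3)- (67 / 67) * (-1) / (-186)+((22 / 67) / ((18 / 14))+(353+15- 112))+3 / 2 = -322063396058455 / 328548168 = -980262.34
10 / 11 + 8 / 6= 2.24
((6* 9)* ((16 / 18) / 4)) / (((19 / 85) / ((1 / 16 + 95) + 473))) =2317695 / 76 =30495.99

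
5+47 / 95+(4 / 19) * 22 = 10.13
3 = 3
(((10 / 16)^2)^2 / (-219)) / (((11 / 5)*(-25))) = 125 / 9867264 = 0.00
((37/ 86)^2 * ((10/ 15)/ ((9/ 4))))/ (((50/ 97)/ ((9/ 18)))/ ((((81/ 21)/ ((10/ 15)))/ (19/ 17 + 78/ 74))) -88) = -0.00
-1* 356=-356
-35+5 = -30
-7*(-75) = 525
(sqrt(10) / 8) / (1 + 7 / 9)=9 * sqrt(10) / 128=0.22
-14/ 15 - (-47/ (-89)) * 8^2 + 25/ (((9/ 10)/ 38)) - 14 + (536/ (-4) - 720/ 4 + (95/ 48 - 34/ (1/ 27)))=-14302423/ 64080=-223.20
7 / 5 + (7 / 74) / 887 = 459501 / 328190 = 1.40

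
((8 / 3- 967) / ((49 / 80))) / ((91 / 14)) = -462880 / 1911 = -242.22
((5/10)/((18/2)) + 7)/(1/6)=127/3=42.33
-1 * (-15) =15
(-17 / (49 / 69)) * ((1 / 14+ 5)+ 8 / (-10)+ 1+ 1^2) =-514947 / 3430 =-150.13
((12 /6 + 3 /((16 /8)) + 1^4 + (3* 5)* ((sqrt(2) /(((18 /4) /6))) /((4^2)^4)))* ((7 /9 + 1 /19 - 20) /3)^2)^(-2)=1579044157855196313336938496 /53307170021271044774749990125649 - 214171568919644806840320* sqrt(2) /53307170021271044774749990125649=0.00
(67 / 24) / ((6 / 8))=3.72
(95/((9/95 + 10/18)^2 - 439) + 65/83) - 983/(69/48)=-683.26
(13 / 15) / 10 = 13 / 150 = 0.09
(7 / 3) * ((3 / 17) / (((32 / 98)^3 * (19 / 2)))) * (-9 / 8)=-7411887 / 5292032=-1.40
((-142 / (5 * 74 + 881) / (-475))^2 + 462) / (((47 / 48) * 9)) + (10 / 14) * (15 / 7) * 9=161503469834722951 / 2439591049468125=66.20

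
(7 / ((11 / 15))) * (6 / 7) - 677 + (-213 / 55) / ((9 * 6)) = -662201 / 990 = -668.89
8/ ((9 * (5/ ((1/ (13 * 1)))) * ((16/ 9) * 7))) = 1/ 910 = 0.00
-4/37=-0.11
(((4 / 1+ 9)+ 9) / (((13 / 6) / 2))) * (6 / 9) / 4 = 44 / 13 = 3.38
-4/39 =-0.10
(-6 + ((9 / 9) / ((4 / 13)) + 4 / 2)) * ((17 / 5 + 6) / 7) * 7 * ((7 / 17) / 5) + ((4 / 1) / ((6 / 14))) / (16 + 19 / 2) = -3283 / 15300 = -0.21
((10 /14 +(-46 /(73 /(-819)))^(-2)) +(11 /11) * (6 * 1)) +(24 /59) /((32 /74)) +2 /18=650335193969 /83740486284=7.77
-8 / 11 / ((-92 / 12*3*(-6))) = -0.01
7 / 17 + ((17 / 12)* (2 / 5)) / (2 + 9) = 2599 / 5610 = 0.46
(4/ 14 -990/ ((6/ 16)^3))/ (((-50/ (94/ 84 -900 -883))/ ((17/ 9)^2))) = -4263339318107/ 1786050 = -2387021.26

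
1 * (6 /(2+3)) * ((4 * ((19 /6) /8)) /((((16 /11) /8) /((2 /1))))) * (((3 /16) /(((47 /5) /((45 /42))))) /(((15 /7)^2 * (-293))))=-1463 /4406720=-0.00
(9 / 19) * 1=9 / 19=0.47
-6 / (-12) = 1 / 2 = 0.50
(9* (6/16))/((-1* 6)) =-9/16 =-0.56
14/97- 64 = -6194/97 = -63.86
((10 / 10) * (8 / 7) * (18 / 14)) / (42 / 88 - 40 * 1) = -3168 / 85211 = -0.04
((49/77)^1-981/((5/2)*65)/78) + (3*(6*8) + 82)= 10529328/46475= 226.56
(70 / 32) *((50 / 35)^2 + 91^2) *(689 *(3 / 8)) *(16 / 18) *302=211131024455 / 168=1256732288.42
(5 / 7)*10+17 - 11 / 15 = 2458 / 105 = 23.41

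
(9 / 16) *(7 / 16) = 63 / 256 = 0.25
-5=-5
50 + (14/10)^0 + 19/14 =733/14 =52.36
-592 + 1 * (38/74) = -21885/37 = -591.49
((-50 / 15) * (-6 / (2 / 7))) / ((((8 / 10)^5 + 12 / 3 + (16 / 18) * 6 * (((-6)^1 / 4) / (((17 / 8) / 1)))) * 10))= 12.43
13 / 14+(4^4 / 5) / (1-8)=-447 / 70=-6.39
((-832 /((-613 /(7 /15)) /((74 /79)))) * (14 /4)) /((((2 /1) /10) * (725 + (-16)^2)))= 1508416 /142520661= 0.01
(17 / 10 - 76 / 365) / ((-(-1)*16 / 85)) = 18513 / 2336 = 7.93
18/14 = 9/7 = 1.29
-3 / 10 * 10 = -3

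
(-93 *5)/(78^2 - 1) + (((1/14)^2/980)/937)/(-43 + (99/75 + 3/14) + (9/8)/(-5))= -2492217790375/32602496327786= -0.08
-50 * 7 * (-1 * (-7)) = -2450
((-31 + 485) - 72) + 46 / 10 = 1933 / 5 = 386.60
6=6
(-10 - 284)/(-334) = 147/167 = 0.88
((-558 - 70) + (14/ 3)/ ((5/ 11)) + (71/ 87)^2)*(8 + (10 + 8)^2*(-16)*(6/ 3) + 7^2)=80263961981/ 12615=6362581.21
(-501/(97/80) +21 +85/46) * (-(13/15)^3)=3826587401/15059250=254.10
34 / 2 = 17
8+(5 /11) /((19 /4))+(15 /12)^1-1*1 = 6977 /836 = 8.35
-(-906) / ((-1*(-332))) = 453 / 166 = 2.73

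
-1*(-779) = 779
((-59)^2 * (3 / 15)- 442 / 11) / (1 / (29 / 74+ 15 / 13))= 53652447 / 52910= 1014.03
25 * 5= 125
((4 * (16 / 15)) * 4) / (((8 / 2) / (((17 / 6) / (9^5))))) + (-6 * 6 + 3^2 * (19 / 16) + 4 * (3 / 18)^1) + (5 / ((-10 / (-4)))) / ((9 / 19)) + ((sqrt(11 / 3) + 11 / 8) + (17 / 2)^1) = -448468451 / 42515280 + sqrt(33) / 3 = -8.63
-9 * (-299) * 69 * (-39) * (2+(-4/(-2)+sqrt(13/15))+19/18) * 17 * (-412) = 16906444308 * sqrt(195)/5+256414405338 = 303631534658.70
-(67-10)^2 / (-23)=3249 / 23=141.26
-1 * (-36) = 36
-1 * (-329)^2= -108241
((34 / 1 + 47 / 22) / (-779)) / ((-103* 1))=795 / 1765214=0.00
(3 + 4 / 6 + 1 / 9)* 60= 680 / 3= 226.67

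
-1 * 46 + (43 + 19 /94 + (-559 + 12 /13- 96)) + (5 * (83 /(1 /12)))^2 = 30305286099 /1222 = 24799743.13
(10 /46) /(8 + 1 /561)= 2805 /103247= 0.03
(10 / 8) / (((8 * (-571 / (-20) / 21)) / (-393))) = -206325 / 4568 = -45.17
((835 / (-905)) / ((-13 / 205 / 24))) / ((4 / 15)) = 3081150 / 2353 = 1309.46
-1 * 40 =-40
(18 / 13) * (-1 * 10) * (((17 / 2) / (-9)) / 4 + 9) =-121.35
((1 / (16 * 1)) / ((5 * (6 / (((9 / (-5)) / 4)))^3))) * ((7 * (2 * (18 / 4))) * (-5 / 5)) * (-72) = -15309 / 640000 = -0.02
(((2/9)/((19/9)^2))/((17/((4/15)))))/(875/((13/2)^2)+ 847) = 1352/1499913485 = 0.00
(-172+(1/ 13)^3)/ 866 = -377883/ 1902602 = -0.20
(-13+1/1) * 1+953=941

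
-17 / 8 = -2.12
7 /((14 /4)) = 2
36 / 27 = 1.33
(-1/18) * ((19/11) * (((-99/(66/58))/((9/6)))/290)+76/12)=-494/1485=-0.33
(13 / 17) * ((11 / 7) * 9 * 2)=2574 / 119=21.63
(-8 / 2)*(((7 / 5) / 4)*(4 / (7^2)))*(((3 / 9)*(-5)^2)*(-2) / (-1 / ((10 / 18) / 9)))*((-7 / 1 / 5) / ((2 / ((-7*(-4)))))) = 2.30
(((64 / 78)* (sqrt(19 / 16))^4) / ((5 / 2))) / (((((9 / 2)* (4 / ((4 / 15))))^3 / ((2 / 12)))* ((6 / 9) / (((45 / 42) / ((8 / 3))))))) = 361 / 2388204000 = 0.00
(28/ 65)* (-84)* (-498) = 1171296/ 65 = 18019.94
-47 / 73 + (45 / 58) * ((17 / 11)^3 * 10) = 78881872 / 2817727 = 27.99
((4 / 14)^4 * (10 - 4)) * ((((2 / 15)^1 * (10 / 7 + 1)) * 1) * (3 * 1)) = 0.04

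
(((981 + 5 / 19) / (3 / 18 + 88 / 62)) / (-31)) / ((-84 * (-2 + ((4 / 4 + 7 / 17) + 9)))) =2686 / 95095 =0.03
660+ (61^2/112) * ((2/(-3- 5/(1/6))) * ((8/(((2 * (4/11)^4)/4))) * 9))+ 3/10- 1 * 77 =-71676581/4480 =-15999.24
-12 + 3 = -9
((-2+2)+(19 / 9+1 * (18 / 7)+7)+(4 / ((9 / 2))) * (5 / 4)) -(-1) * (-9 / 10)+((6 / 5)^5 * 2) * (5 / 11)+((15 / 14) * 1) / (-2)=23596729 / 1732500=13.62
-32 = -32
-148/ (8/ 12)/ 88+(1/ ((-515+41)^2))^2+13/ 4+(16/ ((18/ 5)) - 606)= -333623335398037/ 555272354736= -600.83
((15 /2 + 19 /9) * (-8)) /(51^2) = -692 /23409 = -0.03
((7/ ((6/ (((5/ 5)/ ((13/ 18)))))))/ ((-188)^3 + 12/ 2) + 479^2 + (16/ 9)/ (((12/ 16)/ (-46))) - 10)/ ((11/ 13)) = 76406073639061/ 281923686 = 271016.87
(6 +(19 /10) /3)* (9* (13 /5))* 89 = 690729 /50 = 13814.58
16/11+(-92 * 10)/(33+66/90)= -284/11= -25.82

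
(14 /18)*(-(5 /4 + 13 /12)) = -49 /27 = -1.81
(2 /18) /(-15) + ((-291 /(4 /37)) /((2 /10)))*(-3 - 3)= 21803173 /270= 80752.49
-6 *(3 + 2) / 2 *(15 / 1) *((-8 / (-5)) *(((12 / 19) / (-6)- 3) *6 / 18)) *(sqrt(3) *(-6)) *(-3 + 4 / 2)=42480 *sqrt(3) / 19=3872.50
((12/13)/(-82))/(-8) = 3/2132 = 0.00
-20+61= 41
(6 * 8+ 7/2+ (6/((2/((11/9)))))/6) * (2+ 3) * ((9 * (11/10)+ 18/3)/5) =828.57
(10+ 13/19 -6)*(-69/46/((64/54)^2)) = -194643/38912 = -5.00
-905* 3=-2715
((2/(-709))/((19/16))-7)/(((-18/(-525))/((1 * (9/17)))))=-108.12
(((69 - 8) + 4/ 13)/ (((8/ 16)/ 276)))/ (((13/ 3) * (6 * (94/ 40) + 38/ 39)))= 39594960/ 76427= 518.08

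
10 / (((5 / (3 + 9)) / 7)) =168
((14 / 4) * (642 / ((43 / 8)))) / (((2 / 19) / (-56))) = -9563232 / 43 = -222400.74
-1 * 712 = -712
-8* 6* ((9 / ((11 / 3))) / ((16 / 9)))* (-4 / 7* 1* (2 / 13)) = 5832 / 1001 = 5.83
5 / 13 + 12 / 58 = 223 / 377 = 0.59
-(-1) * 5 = 5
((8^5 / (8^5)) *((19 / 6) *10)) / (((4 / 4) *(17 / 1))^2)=95 / 867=0.11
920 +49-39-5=925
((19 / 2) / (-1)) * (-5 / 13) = 3.65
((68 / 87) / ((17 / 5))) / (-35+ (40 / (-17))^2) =-1156 / 148161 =-0.01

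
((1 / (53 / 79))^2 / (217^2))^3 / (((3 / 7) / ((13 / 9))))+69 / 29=615925855748667438378559826 / 258867388647952145475753969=2.38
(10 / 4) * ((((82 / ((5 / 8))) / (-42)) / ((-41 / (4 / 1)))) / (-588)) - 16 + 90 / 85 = -784166 / 52479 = -14.94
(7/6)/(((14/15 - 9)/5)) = -175/242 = -0.72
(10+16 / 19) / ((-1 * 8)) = -103 / 76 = -1.36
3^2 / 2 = 9 / 2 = 4.50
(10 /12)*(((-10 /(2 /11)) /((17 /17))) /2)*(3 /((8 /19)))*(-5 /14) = 26125 /448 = 58.31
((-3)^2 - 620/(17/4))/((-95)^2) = -0.02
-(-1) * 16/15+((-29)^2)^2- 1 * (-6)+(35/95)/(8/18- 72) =18545092973/26220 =707288.06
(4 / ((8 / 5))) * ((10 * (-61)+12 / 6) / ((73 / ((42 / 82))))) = -31920 / 2993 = -10.66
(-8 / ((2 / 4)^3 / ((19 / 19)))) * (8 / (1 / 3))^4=-21233664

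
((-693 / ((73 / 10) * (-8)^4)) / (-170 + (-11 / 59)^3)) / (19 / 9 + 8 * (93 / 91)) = 12951815877 / 977308599592960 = 0.00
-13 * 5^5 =-40625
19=19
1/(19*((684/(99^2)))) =1089/1444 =0.75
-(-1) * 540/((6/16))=1440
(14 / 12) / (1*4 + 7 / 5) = 35 / 162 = 0.22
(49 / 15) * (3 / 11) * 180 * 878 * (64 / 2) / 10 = 24780672 / 55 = 450557.67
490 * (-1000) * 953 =-466970000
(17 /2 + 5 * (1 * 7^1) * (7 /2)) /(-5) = -131 /5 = -26.20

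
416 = 416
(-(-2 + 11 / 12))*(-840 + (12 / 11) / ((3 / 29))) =-29653 / 33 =-898.58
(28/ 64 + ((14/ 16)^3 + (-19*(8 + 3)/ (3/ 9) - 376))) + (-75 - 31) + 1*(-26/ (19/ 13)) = -10950635/ 9728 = -1125.68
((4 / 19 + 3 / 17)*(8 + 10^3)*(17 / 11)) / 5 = 25200 / 209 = 120.57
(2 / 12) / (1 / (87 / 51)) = 29 / 102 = 0.28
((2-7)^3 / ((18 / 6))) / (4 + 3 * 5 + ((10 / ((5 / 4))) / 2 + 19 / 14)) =-1750 / 1023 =-1.71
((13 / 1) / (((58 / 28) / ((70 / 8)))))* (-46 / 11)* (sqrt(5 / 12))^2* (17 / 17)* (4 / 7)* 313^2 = -5126227925 / 957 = -5356560.01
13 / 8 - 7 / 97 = 1205 / 776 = 1.55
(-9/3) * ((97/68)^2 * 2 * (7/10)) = -197589/23120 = -8.55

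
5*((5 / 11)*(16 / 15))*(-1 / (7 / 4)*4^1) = -1280 / 231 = -5.54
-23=-23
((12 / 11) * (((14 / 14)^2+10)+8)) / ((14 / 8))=912 / 77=11.84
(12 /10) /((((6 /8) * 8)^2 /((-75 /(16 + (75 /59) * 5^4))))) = -295 /95638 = -0.00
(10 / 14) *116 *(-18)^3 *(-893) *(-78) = -235608834240 / 7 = -33658404891.43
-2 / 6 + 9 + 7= 47 / 3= 15.67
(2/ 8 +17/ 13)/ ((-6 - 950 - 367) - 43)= -0.00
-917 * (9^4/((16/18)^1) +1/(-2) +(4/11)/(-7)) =-595582723/88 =-6767985.49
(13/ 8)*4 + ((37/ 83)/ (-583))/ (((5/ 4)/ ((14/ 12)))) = 9434819/ 1451670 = 6.50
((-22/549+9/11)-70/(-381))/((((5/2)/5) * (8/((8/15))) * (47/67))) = 98849522/540701865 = 0.18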